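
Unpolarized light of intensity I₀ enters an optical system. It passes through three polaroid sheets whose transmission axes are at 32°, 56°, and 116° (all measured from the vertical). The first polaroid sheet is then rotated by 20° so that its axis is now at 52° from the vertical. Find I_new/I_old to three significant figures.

Before rotation:
Unpolarized light through the first polarizer → I₁ = ½ I₀, now polarized at 32°.
I₂ = I₁ cos²(56° − 32°) = 0.5 I₀ · cos²(24°) = 0.4173 I₀.
I₃ = I₂ cos²(116° − 56°) = 0.4173 I₀ · cos²(60°) = 0.1043 I₀.
After rotation:
Unpolarized light through the first polarizer → I₁ = ½ I₀, now polarized at 52°.
I₂ = I₁ cos²(56° − 52°) = 0.5 I₀ · cos²(4°) = 0.4976 I₀.
I₃ = I₂ cos²(116° − 56°) = 0.4976 I₀ · cos²(60°) = 0.1244 I₀.
Ratio = 0.1244 / 0.1043 = 1.192.

I_new/I_old ≈ 1.19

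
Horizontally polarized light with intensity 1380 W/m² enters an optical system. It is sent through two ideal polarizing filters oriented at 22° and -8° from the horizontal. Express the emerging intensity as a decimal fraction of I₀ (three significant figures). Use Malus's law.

By Malus's law, I₁ = 1380 W/m² · cos²(22°) = 1186 W/m².
I₂ = I₁ · cos²(30°) = 1186 · 0.75 = 889.8 W/m².
Transmitted fraction = 0.6448.

I/I₀ ≈ 0.645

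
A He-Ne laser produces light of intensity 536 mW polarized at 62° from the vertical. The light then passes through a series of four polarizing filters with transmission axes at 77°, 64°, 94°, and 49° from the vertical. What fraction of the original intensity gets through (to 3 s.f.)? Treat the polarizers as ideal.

I₁ = 536 mW · cos²(15°) = 500.1 mW.
I₂ = I₁ · cos²(13°) = 500.1 · 0.9494 = 474.8 mW.
I₃ = I₂ · cos²(30°) = 474.8 · 0.75 = 356.1 mW.
I₄ = I₃ · cos²(45°) = 356.1 · 0.5 = 178 mW.
Transmitted fraction = 0.3322.

I/I₀ ≈ 0.332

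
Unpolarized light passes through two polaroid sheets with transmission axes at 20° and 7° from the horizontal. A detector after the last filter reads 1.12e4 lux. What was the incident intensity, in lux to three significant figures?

Unpolarized light through the first polarizer → I₁ = ½ I₀, now polarized at 20°.
I₂ = I₁ cos²(7° − 20°) = 0.5 I₀ · cos²(13°) = 0.4747 I₀.
So 1.12e4 lux = 0.4747 I₀, giving I₀ = 1.12e4/0.4747 = 2.359e+04 lux.

I₀ ≈ 2.36e4 lux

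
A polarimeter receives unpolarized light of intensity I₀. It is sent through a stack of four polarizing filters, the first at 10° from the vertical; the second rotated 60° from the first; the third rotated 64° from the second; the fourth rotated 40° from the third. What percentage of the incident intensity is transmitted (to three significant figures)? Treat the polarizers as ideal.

Unpolarized light through the first polarizer → I₁ = ½ I₀, now polarized at 10°.
I₂ = I₁ cos²(60°) = 0.5 · 0.25 I₀ = 0.125 I₀.
I₃ = I₂ cos²(64°) = 0.125 · 0.1922 I₀ = 0.02402 I₀.
I₄ = I₃ cos²(40°) = 0.02402 · 0.5868 I₀ = 0.0141 I₀.
That is 1.41% of the incident intensity.

≈ 1.41%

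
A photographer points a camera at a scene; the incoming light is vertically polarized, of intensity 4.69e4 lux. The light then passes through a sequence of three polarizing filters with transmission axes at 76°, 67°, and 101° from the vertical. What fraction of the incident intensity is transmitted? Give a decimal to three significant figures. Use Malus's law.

I/I₀ ≈ 0.0392

By Malus's law, I₁ = 4.69e4 lux · cos²(76°) = 2745 lux.
I₂ = I₁ · cos²(9°) = 2745 · 0.9755 = 2678 lux.
I₃ = I₂ · cos²(34°) = 2678 · 0.6873 = 1840 lux.
Transmitted fraction = 0.03924.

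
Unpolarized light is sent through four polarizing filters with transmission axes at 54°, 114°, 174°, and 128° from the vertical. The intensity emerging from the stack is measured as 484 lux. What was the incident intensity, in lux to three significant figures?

I₀ ≈ 3.21e4 lux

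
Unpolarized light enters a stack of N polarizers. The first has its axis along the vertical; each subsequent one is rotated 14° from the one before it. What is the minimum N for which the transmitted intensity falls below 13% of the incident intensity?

First polarizer halves the unpolarized light: factor 1/2.
Each further stage multiplies by cos²(14°) = 0.9415.
After N polarizers: T = 0.5·0.9415^(N−1). Require T < 0.13 ⇒ N−1 > ln(0.13/0.5)/ln(0.9415) = 22.34, so N−1 ≥ 23 and N = 24.
Check: N=24 gives T = 0.1249 < 0.13; N=23 gives T = 0.1327.

N = 24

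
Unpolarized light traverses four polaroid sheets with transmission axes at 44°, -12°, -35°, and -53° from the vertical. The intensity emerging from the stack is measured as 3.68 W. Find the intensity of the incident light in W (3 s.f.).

Unpolarized light through the first polarizer → I₁ = ½ I₀, now polarized at 44°.
I₂ = I₁ cos²(-12° − 44°) = 0.5 I₀ · cos²(56°) = 0.1563 I₀.
I₃ = I₂ cos²(-35° + 12°) = 0.1563 I₀ · cos²(23°) = 0.1325 I₀.
I₄ = I₃ cos²(-53° + 35°) = 0.1325 I₀ · cos²(18°) = 0.1198 I₀.
So 3.68 W = 0.1198 I₀, giving I₀ = 3.68/0.1198 = 30.71 W.

I₀ ≈ 30.7 W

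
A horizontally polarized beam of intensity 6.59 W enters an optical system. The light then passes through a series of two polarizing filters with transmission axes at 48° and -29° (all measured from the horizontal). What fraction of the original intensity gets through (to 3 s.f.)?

I₁ = 6.59 W · cos²(48°) = 2.951 W.
I₂ = I₁ · cos²(77°) = 2.951 · 0.0506 = 0.1493 W.
Transmitted fraction = 0.02266.

I/I₀ ≈ 0.0227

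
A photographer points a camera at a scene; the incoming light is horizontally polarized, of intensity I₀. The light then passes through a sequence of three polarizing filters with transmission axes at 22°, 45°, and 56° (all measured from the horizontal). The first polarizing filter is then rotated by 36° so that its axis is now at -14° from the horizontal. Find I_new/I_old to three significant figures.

I_new/I_old ≈ 0.343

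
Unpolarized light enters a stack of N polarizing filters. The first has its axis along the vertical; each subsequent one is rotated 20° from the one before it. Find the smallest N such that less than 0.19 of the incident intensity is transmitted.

First polarizer halves the unpolarized light: factor 1/2.
Each further stage multiplies by cos²(20°) = 0.883.
After N polarizers: T = 0.5·0.883^(N−1). Require T < 0.19 ⇒ N−1 > ln(0.19/0.5)/ln(0.883) = 7.78, so N−1 ≥ 8 and N = 9.
Check: N=9 gives T = 0.1848 < 0.19; N=8 gives T = 0.2093.

N = 9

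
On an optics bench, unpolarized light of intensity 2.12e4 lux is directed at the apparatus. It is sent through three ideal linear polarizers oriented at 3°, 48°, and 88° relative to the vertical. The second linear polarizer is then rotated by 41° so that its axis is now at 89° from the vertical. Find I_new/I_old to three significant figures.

I_new/I_old ≈ 0.0166

Before rotation:
Unpolarized light through the first polarizer → I₁ = ½ I₀, now polarized at 3°.
I₂ = I₁ cos²(48° − 3°) = 0.5 I₀ · cos²(45°) = 0.25 I₀.
I₃ = I₂ cos²(88° − 48°) = 0.25 I₀ · cos²(40°) = 0.1467 I₀.
After rotation:
Unpolarized light through the first polarizer → I₁ = ½ I₀, now polarized at 3°.
I₂ = I₁ cos²(89° − 3°) = 0.5 I₀ · cos²(86°) = 0.002433 I₀.
I₃ = I₂ cos²(88° − 89°) = 0.002433 I₀ · cos²(1°) = 0.002432 I₀.
Ratio = 0.002432 / 0.1467 = 0.01658.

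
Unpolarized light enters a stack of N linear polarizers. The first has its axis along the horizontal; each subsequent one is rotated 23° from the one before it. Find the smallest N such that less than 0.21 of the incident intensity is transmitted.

N = 7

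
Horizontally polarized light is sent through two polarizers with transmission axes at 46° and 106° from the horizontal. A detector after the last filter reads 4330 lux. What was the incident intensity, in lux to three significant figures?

By Malus's law, I₁ = I₀ cos²(46° − 0°) = I₀ cos²(46°) = 0.4826 I₀.
I₂ = I₁ cos²(106° − 46°) = 0.4826 I₀ · cos²(60°) = 0.1206 I₀.
So 4330 lux = 0.1206 I₀, giving I₀ = 4330/0.1206 = 3.589e+04 lux.

I₀ ≈ 3.59e4 lux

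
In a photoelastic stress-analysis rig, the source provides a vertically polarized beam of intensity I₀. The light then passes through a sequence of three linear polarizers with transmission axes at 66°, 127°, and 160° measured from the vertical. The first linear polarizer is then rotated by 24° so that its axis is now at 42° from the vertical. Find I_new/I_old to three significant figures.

Before rotation:
By Malus's law, I₁ = I₀ cos²(66° − 0°) = I₀ cos²(66°) = 0.1654 I₀.
I₂ = I₁ cos²(127° − 66°) = 0.1654 I₀ · cos²(61°) = 0.03888 I₀.
I₃ = I₂ cos²(160° − 127°) = 0.03888 I₀ · cos²(33°) = 0.02735 I₀.
After rotation:
I₁ = I₀ cos²(42° − 0°) = I₀ cos²(42°) = 0.5523 I₀.
I₂ = I₁ cos²(127° − 42°) = 0.5523 I₀ · cos²(85°) = 0.004195 I₀.
I₃ = I₂ cos²(160° − 127°) = 0.004195 I₀ · cos²(33°) = 0.002951 I₀.
Ratio = 0.002951 / 0.02735 = 0.1079.

I_new/I_old ≈ 0.108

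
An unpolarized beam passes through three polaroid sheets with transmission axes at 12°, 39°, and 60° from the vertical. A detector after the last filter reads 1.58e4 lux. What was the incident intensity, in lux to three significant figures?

I₀ ≈ 4.57e4 lux

Unpolarized light through the first polarizer → I₁ = ½ I₀, now polarized at 12°.
I₂ = I₁ cos²(39° − 12°) = 0.5 I₀ · cos²(27°) = 0.3969 I₀.
I₃ = I₂ cos²(60° − 39°) = 0.3969 I₀ · cos²(21°) = 0.346 I₀.
So 1.58e4 lux = 0.346 I₀, giving I₀ = 1.58e4/0.346 = 4.567e+04 lux.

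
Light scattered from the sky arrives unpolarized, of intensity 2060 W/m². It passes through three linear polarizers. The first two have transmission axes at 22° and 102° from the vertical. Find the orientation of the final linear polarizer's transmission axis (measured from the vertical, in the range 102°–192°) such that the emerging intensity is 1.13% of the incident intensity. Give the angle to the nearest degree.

Unpolarized light through the first polarizer → I₁ = ½ I₀, now polarized at 22°.
I₂ = I₁ cos²(102° − 22°) = 0.5 I₀ · cos²(80°) = 0.01508 I₀.
Need I₃/I₀ = 0.0113, so cos²(θ − 102°) = 0.0113 / 0.01508 = 0.7495.
θ − 102° = arccos(√0.7495) = 30.0°, giving θ ≈ 102 + 30.0 = 132.0°.

θ ≈ 132°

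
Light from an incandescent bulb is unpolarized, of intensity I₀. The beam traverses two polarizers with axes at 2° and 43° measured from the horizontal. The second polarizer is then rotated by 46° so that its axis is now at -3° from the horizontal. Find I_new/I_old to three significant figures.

Before rotation:
Unpolarized light through the first polarizer → I₁ = ½ I₀, now polarized at 2°.
I₂ = I₁ cos²(43° − 2°) = 0.5 I₀ · cos²(41°) = 0.2848 I₀.
After rotation:
Unpolarized light through the first polarizer → I₁ = ½ I₀, now polarized at 2°.
I₂ = I₁ cos²(-3° − 2°) = 0.5 I₀ · cos²(5°) = 0.4962 I₀.
Ratio = 0.4962 / 0.2848 = 1.742.

I_new/I_old ≈ 1.74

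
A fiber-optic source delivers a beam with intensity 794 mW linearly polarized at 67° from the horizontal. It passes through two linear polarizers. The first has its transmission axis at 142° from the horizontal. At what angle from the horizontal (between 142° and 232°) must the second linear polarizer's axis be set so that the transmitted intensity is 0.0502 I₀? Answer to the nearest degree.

θ ≈ 172°

I₁ = I₀ cos²(142° − 67°) = I₀ cos²(75°) = 0.06699 I₀.
Need I₂/I₀ = 0.0502, so cos²(θ − 142°) = 0.0502 / 0.06699 = 0.7494.
θ − 142° = arccos(√0.7494) = 30.0°, giving θ ≈ 142 + 30.0 = 172.0°.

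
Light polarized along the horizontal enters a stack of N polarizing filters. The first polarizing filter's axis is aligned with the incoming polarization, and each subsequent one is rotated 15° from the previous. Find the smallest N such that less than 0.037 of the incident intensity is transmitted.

First polarizer is aligned with the polarization: full transmission.
Each further stage multiplies by cos²(15°) = 0.933.
After N polarizers: T = 0.933^(N−1). Require T < 0.037 ⇒ N−1 > ln(0.037)/ln(0.933) = 47.55, so N−1 ≥ 48 and N = 49.
Check: N=49 gives T = 0.03586 < 0.037; N=48 gives T = 0.03843.

N = 49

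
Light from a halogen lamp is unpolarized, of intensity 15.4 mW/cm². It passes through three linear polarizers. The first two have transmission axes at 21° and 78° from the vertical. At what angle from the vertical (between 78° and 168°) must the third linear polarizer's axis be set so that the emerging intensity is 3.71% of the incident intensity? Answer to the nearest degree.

Unpolarized light through the first polarizer → I₁ = ½ I₀, now polarized at 21°.
I₂ = I₁ cos²(78° − 21°) = 0.5 I₀ · cos²(57°) = 0.1483 I₀.
Need I₃/I₀ = 0.0371, so cos²(θ − 78°) = 0.0371 / 0.1483 = 0.2501.
θ − 78° = arccos(√0.2501) = 60.0°, giving θ ≈ 78 + 60.0 = 138.0°.

θ ≈ 138°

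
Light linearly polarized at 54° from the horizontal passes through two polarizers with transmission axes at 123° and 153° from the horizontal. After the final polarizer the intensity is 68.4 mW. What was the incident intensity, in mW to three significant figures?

By Malus's law, I₁ = I₀ cos²(123° − 54°) = I₀ cos²(69°) = 0.1284 I₀.
I₂ = I₁ cos²(153° − 123°) = 0.1284 I₀ · cos²(30°) = 0.09632 I₀.
So 68.4 mW = 0.09632 I₀, giving I₀ = 68.4/0.09632 = 710.1 mW.

I₀ ≈ 710 mW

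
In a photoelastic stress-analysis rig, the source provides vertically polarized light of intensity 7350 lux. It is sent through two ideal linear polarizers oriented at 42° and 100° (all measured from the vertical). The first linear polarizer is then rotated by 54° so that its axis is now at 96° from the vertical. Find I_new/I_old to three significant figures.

I_new/I_old ≈ 0.0701

Before rotation:
I₁ = I₀ cos²(42° − 0°) = I₀ cos²(42°) = 0.5523 I₀.
I₂ = I₁ cos²(100° − 42°) = 0.5523 I₀ · cos²(58°) = 0.1551 I₀.
After rotation:
I₁ = I₀ cos²(96° − 0°) = I₀ cos²(84°) = 0.01093 I₀.
I₂ = I₁ cos²(100° − 96°) = 0.01093 I₀ · cos²(4°) = 0.01087 I₀.
Ratio = 0.01087 / 0.1551 = 0.07011.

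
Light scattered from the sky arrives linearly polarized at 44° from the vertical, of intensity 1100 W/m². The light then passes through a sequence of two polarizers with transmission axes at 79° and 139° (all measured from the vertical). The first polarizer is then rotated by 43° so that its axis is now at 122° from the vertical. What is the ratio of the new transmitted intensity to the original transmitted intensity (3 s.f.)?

I_new/I_old ≈ 0.236

Before rotation:
By Malus's law, I₁ = I₀ cos²(79° − 44°) = I₀ cos²(35°) = 0.671 I₀.
I₂ = I₁ cos²(139° − 79°) = 0.671 I₀ · cos²(60°) = 0.1678 I₀.
After rotation:
I₁ = I₀ cos²(122° − 44°) = I₀ cos²(78°) = 0.04323 I₀.
I₂ = I₁ cos²(139° − 122°) = 0.04323 I₀ · cos²(17°) = 0.03953 I₀.
Ratio = 0.03953 / 0.1678 = 0.2357.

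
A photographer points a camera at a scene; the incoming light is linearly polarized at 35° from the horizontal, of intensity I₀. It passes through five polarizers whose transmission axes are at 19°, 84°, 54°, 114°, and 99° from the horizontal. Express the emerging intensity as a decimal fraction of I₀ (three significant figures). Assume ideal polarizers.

≈ 0.0289 I₀

By Malus's law, I₁ = I₀ cos²(19° − 35°) = I₀ cos²(16°) = 0.924 I₀.
I₂ = I₁ cos²(84° − 19°) = 0.924 I₀ · cos²(65°) = 0.165 I₀.
I₃ = I₂ cos²(54° − 84°) = 0.165 I₀ · cos²(30°) = 0.1238 I₀.
I₄ = I₃ cos²(114° − 54°) = 0.1238 I₀ · cos²(60°) = 0.03094 I₀.
I₅ = I₄ cos²(99° − 114°) = 0.03094 I₀ · cos²(15°) = 0.02887 I₀.
Transmitted fraction = 0.02887.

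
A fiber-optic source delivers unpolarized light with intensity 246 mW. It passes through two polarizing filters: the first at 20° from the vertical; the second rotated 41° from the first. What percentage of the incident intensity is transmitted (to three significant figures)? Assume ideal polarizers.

≈ 28.5%

Unpolarized light through the first polarizer → I₁ = 246 mW/2 = 123 mW, polarized at 20°.
I₂ = I₁ · cos²(41°) = 123 · 0.5696 = 70.06 mW.
That is 28.48% of the incident intensity.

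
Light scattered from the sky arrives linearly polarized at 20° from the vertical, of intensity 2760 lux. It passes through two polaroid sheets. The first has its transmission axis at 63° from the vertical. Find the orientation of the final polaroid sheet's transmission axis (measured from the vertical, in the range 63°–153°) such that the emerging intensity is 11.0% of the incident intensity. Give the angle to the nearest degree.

By Malus's law, I₁ = I₀ cos²(63° − 20°) = I₀ cos²(43°) = 0.5349 I₀.
Need I₂/I₀ = 0.11, so cos²(θ − 63°) = 0.11 / 0.5349 = 0.2057.
θ − 63° = arccos(√0.2057) = 63.0°, giving θ ≈ 63 + 63.0 = 126.0°.

θ ≈ 126°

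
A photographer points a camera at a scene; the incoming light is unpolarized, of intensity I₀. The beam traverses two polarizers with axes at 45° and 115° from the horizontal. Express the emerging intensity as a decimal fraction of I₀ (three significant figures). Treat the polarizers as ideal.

≈ 0.0585 I₀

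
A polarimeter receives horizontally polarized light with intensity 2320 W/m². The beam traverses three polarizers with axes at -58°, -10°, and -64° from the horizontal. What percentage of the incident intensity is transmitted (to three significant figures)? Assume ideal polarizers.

≈ 4.34%

I₁ = 2320 W/m² · cos²(58°) = 651.5 W/m².
I₂ = I₁ · cos²(48°) = 651.5 · 0.4477 = 291.7 W/m².
I₃ = I₂ · cos²(54°) = 291.7 · 0.3455 = 100.8 W/m².
That is 4.344% of the incident intensity.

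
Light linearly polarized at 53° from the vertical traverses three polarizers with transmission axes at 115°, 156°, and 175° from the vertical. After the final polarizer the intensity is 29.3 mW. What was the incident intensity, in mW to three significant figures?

I₀ ≈ 261 mW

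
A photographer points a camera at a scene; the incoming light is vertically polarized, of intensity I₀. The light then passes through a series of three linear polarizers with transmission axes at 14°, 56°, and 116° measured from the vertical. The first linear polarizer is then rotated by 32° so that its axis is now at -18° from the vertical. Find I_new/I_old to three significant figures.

I_new/I_old ≈ 0.132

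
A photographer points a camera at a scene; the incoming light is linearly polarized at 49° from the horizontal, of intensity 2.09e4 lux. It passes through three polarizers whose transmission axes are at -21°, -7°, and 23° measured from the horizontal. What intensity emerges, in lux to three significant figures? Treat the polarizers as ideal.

I₁ = 2.09e4 lux · cos²(70°) = 2445 lux.
I₂ = I₁ · cos²(14°) = 2445 · 0.9415 = 2302 lux.
I₃ = I₂ · cos²(30°) = 2302 · 0.75 = 1726 lux.

I ≈ 1730 lux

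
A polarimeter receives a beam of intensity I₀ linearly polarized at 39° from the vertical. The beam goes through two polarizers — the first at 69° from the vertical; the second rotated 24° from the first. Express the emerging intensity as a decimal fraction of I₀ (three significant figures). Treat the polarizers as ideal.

I₁ = I₀ cos²(69° − 39°) = I₀ cos²(30°) = 0.75 I₀.
I₂ = I₁ cos²(24°) = 0.75 · 0.8346 I₀ = 0.6259 I₀.
Transmitted fraction = 0.6259.

≈ 0.626 I₀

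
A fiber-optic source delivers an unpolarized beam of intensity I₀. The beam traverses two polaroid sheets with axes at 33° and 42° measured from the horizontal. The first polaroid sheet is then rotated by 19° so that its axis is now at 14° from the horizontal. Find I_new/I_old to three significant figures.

I_new/I_old ≈ 0.799

Before rotation:
Unpolarized light through the first polarizer → I₁ = ½ I₀, now polarized at 33°.
I₂ = I₁ cos²(42° − 33°) = 0.5 I₀ · cos²(9°) = 0.4878 I₀.
After rotation:
Unpolarized light through the first polarizer → I₁ = ½ I₀, now polarized at 14°.
I₂ = I₁ cos²(42° − 14°) = 0.5 I₀ · cos²(28°) = 0.3898 I₀.
Ratio = 0.3898 / 0.4878 = 0.7992.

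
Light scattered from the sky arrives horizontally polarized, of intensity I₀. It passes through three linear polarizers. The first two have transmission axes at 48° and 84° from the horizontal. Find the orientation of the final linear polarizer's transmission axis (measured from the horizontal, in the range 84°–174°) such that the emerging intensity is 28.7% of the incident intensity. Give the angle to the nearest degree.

θ ≈ 92°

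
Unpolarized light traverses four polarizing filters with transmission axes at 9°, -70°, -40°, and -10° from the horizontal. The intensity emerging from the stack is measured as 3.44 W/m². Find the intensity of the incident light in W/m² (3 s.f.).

Unpolarized light through the first polarizer → I₁ = ½ I₀, now polarized at 9°.
I₂ = I₁ cos²(-70° − 9°) = 0.5 I₀ · cos²(79°) = 0.0182 I₀.
I₃ = I₂ cos²(-40° + 70°) = 0.0182 I₀ · cos²(30°) = 0.01365 I₀.
I₄ = I₃ cos²(-10° + 40°) = 0.01365 I₀ · cos²(30°) = 0.01024 I₀.
So 3.44 W/m² = 0.01024 I₀, giving I₀ = 3.44/0.01024 = 335.9 W/m².

I₀ ≈ 336 W/m²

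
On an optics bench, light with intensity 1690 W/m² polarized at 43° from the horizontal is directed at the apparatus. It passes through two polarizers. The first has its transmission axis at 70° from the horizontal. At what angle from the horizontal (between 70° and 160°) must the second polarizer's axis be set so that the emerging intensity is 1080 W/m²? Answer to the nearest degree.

By Malus's law, I₁ = I₀ cos²(70° − 43°) = I₀ cos²(27°) = 0.7939 I₀.
Target fraction: 1080 / 1690 W/m² = 0.6391 of I₀.
Need I₂/I₀ = 0.6391, so cos²(θ − 70°) = 0.6391 / 0.7939 = 0.805.
θ − 70° = arccos(√0.805) = 26.2°, giving θ ≈ 70 + 26.2 = 96.2°.

θ ≈ 96°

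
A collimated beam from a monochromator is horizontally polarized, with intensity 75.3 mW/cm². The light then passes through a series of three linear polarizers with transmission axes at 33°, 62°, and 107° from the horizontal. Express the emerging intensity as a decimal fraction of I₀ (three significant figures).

I₁ = 75.3 mW/cm² · cos²(33°) = 52.96 mW/cm².
I₂ = I₁ · cos²(29°) = 52.96 · 0.765 = 40.52 mW/cm².
I₃ = I₂ · cos²(45°) = 40.52 · 0.5 = 20.26 mW/cm².
Transmitted fraction = 0.269.

I/I₀ ≈ 0.269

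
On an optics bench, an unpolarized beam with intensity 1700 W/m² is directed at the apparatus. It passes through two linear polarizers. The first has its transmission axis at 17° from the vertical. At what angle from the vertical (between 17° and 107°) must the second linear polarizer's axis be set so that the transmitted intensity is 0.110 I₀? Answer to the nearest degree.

θ ≈ 79°

Unpolarized light through the first polarizer → I₁ = ½ I₀, now polarized at 17°.
Need I₂/I₀ = 0.11, so cos²(θ − 17°) = 0.11 / 0.5 = 0.22.
θ − 17° = arccos(√0.22) = 62.0°, giving θ ≈ 17 + 62.0 = 79.0°.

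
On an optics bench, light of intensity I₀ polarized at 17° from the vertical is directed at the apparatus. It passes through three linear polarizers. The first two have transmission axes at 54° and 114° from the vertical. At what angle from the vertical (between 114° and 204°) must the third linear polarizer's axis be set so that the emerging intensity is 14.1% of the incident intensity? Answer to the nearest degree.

θ ≈ 134°

I₁ = I₀ cos²(54° − 17°) = I₀ cos²(37°) = 0.6378 I₀.
I₂ = I₁ cos²(114° − 54°) = 0.6378 I₀ · cos²(60°) = 0.1595 I₀.
Need I₃/I₀ = 0.141, so cos²(θ − 114°) = 0.141 / 0.1595 = 0.8843.
θ − 114° = arccos(√0.8843) = 19.9°, giving θ ≈ 114 + 19.9 = 133.9°.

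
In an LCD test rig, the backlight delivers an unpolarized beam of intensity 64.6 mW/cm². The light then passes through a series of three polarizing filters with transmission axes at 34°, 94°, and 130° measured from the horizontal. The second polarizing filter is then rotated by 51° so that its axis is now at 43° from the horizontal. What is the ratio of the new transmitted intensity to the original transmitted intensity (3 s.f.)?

Before rotation:
Unpolarized light through the first polarizer → I₁ = ½ I₀, now polarized at 34°.
I₂ = I₁ cos²(94° − 34°) = 0.5 I₀ · cos²(60°) = 0.125 I₀.
I₃ = I₂ cos²(130° − 94°) = 0.125 I₀ · cos²(36°) = 0.08181 I₀.
After rotation:
Unpolarized light through the first polarizer → I₁ = ½ I₀, now polarized at 34°.
I₂ = I₁ cos²(43° − 34°) = 0.5 I₀ · cos²(9°) = 0.4878 I₀.
I₃ = I₂ cos²(130° − 43°) = 0.4878 I₀ · cos²(87°) = 0.001336 I₀.
Ratio = 0.001336 / 0.08181 = 0.01633.

I_new/I_old ≈ 0.0163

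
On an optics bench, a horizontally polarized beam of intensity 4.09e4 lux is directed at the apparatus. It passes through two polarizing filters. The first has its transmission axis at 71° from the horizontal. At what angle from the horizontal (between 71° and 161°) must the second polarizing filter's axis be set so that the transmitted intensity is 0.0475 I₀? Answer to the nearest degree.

θ ≈ 119°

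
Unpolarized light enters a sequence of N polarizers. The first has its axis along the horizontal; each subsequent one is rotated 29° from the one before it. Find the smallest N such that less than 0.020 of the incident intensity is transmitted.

N = 14

First polarizer halves the unpolarized light: factor 1/2.
Each further stage multiplies by cos²(29°) = 0.765.
After N polarizers: T = 0.5·0.765^(N−1). Require T < 0.020 ⇒ N−1 > ln(0.020/0.5)/ln(0.765) = 12.01, so N−1 ≥ 13 and N = 14.
Check: N=14 gives T = 0.01536 < 0.020; N=13 gives T = 0.02007.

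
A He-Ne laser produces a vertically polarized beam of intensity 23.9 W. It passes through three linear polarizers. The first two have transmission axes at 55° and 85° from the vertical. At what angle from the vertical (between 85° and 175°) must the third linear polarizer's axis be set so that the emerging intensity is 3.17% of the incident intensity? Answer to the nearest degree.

θ ≈ 154°

I₁ = I₀ cos²(55° − 0°) = I₀ cos²(55°) = 0.329 I₀.
I₂ = I₁ cos²(85° − 55°) = 0.329 I₀ · cos²(30°) = 0.2467 I₀.
Need I₃/I₀ = 0.0317, so cos²(θ − 85°) = 0.0317 / 0.2467 = 0.1285.
θ − 85° = arccos(√0.1285) = 69.0°, giving θ ≈ 85 + 69.0 = 154.0°.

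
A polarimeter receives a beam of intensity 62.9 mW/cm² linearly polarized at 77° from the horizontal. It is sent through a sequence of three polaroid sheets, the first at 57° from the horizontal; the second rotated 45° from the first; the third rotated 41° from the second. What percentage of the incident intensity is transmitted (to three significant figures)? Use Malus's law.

≈ 25.1%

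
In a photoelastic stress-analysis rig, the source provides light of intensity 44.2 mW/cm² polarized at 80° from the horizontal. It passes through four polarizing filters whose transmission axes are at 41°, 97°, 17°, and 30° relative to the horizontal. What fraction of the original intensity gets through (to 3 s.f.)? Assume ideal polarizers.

I/I₀ ≈ 0.00541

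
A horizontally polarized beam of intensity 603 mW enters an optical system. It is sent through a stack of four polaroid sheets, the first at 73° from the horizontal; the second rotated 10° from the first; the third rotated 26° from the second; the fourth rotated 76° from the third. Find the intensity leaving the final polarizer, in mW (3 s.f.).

I ≈ 2.36 mW

I₁ = 603 mW · cos²(73°) = 51.55 mW.
I₂ = I₁ · cos²(10°) = 51.55 · 0.9698 = 49.99 mW.
I₃ = I₂ · cos²(26°) = 49.99 · 0.8078 = 40.38 mW.
I₄ = I₃ · cos²(76°) = 40.38 · 0.05853 = 2.364 mW.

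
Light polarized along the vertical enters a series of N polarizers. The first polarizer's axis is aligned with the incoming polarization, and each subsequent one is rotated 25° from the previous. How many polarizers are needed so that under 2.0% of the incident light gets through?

N = 21

First polarizer is aligned with the polarization: full transmission.
Each further stage multiplies by cos²(25°) = 0.8214.
After N polarizers: T = 0.8214^(N−1). Require T < 0.020 ⇒ N−1 > ln(0.020)/ln(0.8214) = 19.88, so N−1 ≥ 20 and N = 21.
Check: N=21 gives T = 0.01954 < 0.020; N=20 gives T = 0.02379.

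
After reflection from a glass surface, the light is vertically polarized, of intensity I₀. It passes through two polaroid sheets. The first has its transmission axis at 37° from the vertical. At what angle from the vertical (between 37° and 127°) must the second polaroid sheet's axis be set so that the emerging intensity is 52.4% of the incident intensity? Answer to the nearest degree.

θ ≈ 62°

I₁ = I₀ cos²(37° − 0°) = I₀ cos²(37°) = 0.6378 I₀.
Need I₂/I₀ = 0.524, so cos²(θ − 37°) = 0.524 / 0.6378 = 0.8216.
θ − 37° = arccos(√0.8216) = 25.0°, giving θ ≈ 37 + 25.0 = 62.0°.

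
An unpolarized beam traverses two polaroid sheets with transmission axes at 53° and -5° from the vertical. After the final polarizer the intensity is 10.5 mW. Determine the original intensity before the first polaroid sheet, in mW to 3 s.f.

I₀ ≈ 74.8 mW

Unpolarized light through the first polarizer → I₁ = ½ I₀, now polarized at 53°.
I₂ = I₁ cos²(-5° − 53°) = 0.5 I₀ · cos²(58°) = 0.1404 I₀.
So 10.5 mW = 0.1404 I₀, giving I₀ = 10.5/0.1404 = 74.78 mW.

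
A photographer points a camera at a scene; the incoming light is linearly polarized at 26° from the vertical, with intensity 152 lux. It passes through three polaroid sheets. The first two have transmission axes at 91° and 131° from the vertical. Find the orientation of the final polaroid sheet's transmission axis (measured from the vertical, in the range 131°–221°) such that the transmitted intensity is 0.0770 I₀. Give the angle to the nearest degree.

I₁ = I₀ cos²(91° − 26°) = I₀ cos²(65°) = 0.1786 I₀.
I₂ = I₁ cos²(131° − 91°) = 0.1786 I₀ · cos²(40°) = 0.1048 I₀.
Need I₃/I₀ = 0.077, so cos²(θ − 131°) = 0.077 / 0.1048 = 0.7347.
θ − 131° = arccos(√0.7347) = 31.0°, giving θ ≈ 131 + 31.0 = 162.0°.

θ ≈ 162°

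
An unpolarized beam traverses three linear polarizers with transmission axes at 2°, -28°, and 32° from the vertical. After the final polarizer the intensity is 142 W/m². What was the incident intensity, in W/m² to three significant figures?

I₀ ≈ 1510 W/m²

Unpolarized light through the first polarizer → I₁ = ½ I₀, now polarized at 2°.
I₂ = I₁ cos²(-28° − 2°) = 0.5 I₀ · cos²(30°) = 0.375 I₀.
I₃ = I₂ cos²(32° + 28°) = 0.375 I₀ · cos²(60°) = 0.09375 I₀.
So 142 W/m² = 0.09375 I₀, giving I₀ = 142/0.09375 = 1515 W/m².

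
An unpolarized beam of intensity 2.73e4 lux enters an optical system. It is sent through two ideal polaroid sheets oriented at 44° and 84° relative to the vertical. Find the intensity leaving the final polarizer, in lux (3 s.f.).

I ≈ 8010 lux

Unpolarized light through the first polarizer → I₁ = 2.73e4 lux/2 = 1.365e+04 lux, polarized at 44°.
I₂ = I₁ · cos²(40°) = 1.365e+04 · 0.5868 = 8010 lux.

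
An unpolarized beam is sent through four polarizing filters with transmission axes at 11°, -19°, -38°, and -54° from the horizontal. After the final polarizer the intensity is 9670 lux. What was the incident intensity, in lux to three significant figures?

Unpolarized light through the first polarizer → I₁ = ½ I₀, now polarized at 11°.
I₂ = I₁ cos²(-19° − 11°) = 0.5 I₀ · cos²(30°) = 0.375 I₀.
I₃ = I₂ cos²(-38° + 19°) = 0.375 I₀ · cos²(19°) = 0.3353 I₀.
I₄ = I₃ cos²(-54° + 38°) = 0.3353 I₀ · cos²(16°) = 0.3098 I₀.
So 9670 lux = 0.3098 I₀, giving I₀ = 9670/0.3098 = 3.122e+04 lux.

I₀ ≈ 3.12e4 lux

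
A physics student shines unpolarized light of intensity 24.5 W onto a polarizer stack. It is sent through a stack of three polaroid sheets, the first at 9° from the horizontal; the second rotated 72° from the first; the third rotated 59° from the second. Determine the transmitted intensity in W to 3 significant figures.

Unpolarized light through the first polarizer → I₁ = 24.5 W/2 = 12.25 W, polarized at 9°.
I₂ = I₁ · cos²(72°) = 12.25 · 0.09549 = 1.17 W.
I₃ = I₂ · cos²(59°) = 1.17 · 0.2653 = 0.3103 W.

I ≈ 0.310 W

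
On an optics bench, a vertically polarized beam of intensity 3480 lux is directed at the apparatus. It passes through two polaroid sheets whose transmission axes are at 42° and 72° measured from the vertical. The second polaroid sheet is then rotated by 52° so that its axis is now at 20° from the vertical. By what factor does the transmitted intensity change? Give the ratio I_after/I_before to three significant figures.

Before rotation:
I₁ = I₀ cos²(42° − 0°) = I₀ cos²(42°) = 0.5523 I₀.
I₂ = I₁ cos²(72° − 42°) = 0.5523 I₀ · cos²(30°) = 0.4142 I₀.
After rotation:
I₁ = I₀ cos²(42° − 0°) = I₀ cos²(42°) = 0.5523 I₀.
I₂ = I₁ cos²(20° − 42°) = 0.5523 I₀ · cos²(22°) = 0.4748 I₀.
Ratio = 0.4748 / 0.4142 = 1.146.

I_new/I_old ≈ 1.15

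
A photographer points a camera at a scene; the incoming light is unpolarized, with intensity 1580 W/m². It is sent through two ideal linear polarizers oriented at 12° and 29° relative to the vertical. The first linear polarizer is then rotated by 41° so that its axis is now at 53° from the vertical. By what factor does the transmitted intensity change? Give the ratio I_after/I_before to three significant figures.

I_new/I_old ≈ 0.913

Before rotation:
Unpolarized light through the first polarizer → I₁ = ½ I₀, now polarized at 12°.
I₂ = I₁ cos²(29° − 12°) = 0.5 I₀ · cos²(17°) = 0.4573 I₀.
After rotation:
Unpolarized light through the first polarizer → I₁ = ½ I₀, now polarized at 53°.
I₂ = I₁ cos²(29° − 53°) = 0.5 I₀ · cos²(24°) = 0.4173 I₀.
Ratio = 0.4173 / 0.4573 = 0.9126.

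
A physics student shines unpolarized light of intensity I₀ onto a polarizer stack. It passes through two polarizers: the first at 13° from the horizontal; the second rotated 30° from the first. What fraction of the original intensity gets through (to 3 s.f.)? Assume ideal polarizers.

Unpolarized light through the first polarizer → I₁ = ½ I₀, now polarized at 13°.
I₂ = I₁ cos²(30°) = 0.5 · 0.75 I₀ = 0.375 I₀.
Transmitted fraction = 0.375.

≈ 0.375 I₀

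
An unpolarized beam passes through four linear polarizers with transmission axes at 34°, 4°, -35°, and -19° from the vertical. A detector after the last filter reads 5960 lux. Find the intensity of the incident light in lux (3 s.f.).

I₀ ≈ 2.85e4 lux

Unpolarized light through the first polarizer → I₁ = ½ I₀, now polarized at 34°.
I₂ = I₁ cos²(4° − 34°) = 0.5 I₀ · cos²(30°) = 0.375 I₀.
I₃ = I₂ cos²(-35° − 4°) = 0.375 I₀ · cos²(39°) = 0.2265 I₀.
I₄ = I₃ cos²(-19° + 35°) = 0.2265 I₀ · cos²(16°) = 0.2093 I₀.
So 5960 lux = 0.2093 I₀, giving I₀ = 5960/0.2093 = 2.848e+04 lux.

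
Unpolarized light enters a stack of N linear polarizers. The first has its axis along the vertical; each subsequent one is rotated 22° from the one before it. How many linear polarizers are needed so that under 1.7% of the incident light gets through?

N = 24

First polarizer halves the unpolarized light: factor 1/2.
Each further stage multiplies by cos²(22°) = 0.8597.
After N polarizers: T = 0.5·0.8597^(N−1). Require T < 0.017 ⇒ N−1 > ln(0.017/0.5)/ln(0.8597) = 22.36, so N−1 ≥ 23 and N = 24.
Check: N=24 gives T = 0.01544 < 0.017; N=23 gives T = 0.01796.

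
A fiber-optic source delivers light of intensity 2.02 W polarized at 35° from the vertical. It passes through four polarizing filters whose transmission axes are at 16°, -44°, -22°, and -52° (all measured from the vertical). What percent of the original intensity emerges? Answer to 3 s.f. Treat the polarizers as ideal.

By Malus's law, I₁ = 2.02 W · cos²(19°) = 1.806 W.
I₂ = I₁ · cos²(60°) = 1.806 · 0.25 = 0.4515 W.
I₃ = I₂ · cos²(22°) = 0.4515 · 0.8597 = 0.3881 W.
I₄ = I₃ · cos²(30°) = 0.3881 · 0.75 = 0.2911 W.
That is 14.41% of the incident intensity.

≈ 14.4%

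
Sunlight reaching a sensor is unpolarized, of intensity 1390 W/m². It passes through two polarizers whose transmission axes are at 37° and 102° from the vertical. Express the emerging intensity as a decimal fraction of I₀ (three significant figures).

I/I₀ ≈ 0.0893

Unpolarized light through the first polarizer → I₁ = 1390 W/m²/2 = 695 W/m², polarized at 37°.
I₂ = I₁ · cos²(65°) = 695 · 0.1786 = 124.1 W/m².
Transmitted fraction = 0.0893.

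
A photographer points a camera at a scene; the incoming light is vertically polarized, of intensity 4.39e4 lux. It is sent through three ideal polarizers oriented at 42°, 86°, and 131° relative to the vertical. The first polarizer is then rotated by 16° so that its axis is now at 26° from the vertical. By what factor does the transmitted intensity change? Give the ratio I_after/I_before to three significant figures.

I_new/I_old ≈ 0.707

Before rotation:
By Malus's law, I₁ = I₀ cos²(42° − 0°) = I₀ cos²(42°) = 0.5523 I₀.
I₂ = I₁ cos²(86° − 42°) = 0.5523 I₀ · cos²(44°) = 0.2858 I₀.
I₃ = I₂ cos²(131° − 86°) = 0.2858 I₀ · cos²(45°) = 0.1429 I₀.
After rotation:
I₁ = I₀ cos²(26° − 0°) = I₀ cos²(26°) = 0.8078 I₀.
I₂ = I₁ cos²(86° − 26°) = 0.8078 I₀ · cos²(60°) = 0.202 I₀.
I₃ = I₂ cos²(131° − 86°) = 0.202 I₀ · cos²(45°) = 0.101 I₀.
Ratio = 0.101 / 0.1429 = 0.7067.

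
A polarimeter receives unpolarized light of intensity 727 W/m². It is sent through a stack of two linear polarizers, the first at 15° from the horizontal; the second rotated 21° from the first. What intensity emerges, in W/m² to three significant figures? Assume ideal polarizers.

I ≈ 317 W/m²

Unpolarized light through the first polarizer → I₁ = 727 W/m²/2 = 363.5 W/m², polarized at 15°.
I₂ = I₁ · cos²(21°) = 363.5 · 0.8716 = 316.8 W/m².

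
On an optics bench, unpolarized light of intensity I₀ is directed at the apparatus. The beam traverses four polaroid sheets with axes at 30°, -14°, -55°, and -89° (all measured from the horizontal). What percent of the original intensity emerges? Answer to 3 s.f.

≈ 10.1%

Unpolarized light through the first polarizer → I₁ = ½ I₀, now polarized at 30°.
I₂ = I₁ cos²(-14° − 30°) = 0.5 I₀ · cos²(44°) = 0.2587 I₀.
I₃ = I₂ cos²(-55° + 14°) = 0.2587 I₀ · cos²(41°) = 0.1474 I₀.
I₄ = I₃ cos²(-89° + 55°) = 0.1474 I₀ · cos²(34°) = 0.1013 I₀.
That is 10.13% of the incident intensity.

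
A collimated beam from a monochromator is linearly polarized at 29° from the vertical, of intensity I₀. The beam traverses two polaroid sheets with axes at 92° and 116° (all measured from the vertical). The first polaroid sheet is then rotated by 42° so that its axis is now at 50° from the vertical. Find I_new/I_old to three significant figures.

I_new/I_old ≈ 0.838

Before rotation:
By Malus's law, I₁ = I₀ cos²(92° − 29°) = I₀ cos²(63°) = 0.2061 I₀.
I₂ = I₁ cos²(116° − 92°) = 0.2061 I₀ · cos²(24°) = 0.172 I₀.
After rotation:
I₁ = I₀ cos²(50° − 29°) = I₀ cos²(21°) = 0.8716 I₀.
I₂ = I₁ cos²(116° − 50°) = 0.8716 I₀ · cos²(66°) = 0.1442 I₀.
Ratio = 0.1442 / 0.172 = 0.8383.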